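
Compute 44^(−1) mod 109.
44^(−1) ≡ 57 (mod 109)

Apply the extended Euclidean algorithm to (109, 44), tracking rows (r, s, t) with s·109 + t·44 = r. Each division r_prev = q·r_cur + r_new produces the new row as (previous row) − q·(current row):
  row A: (109, 1, 0)   [1·109 + 0·44 = 109]
  row B: (44, 0, 1)   [0·109 + 1·44 = 44]
  109 = 2·44 + 21   → row C = row A − 2·row B = (21, 1, −2)   [check: 1·109 − 2·44 = 21]
  44 = 2·21 + 2   → row D = row B − 2·row C = (2, −2, 5)   [check: −2·109 + 5·44 = 2]
  21 = 10·2 + 1   → row E = row C − 10·row D = (1, 21, −52)   [check: 21·109 − 52·44 = 1]
  2 = 2·1 + 0   → remainder 0, stop. gcd = 1 (last nonzero row E).
The gcd is 1, so 44 is invertible mod 109. The last nonzero row gives 21·109 − 52·44 = 1, so t = −52. So 44^(−1) ≡ −52 ≡ 57 (mod 109). Verify: 44 · 57 = 2508 ≡ 1 (mod 109). ✓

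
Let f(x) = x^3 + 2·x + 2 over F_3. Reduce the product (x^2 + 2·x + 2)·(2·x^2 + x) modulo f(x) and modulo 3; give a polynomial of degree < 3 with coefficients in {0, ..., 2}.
a · b ≡ 2·x^2 + 2 (mod f(x))

Multiply as integer polynomials: a · b = 2·x^4 + 5·x^3 + 6·x^2 + 2·x. Reducing coefficients mod 3: a · b ≡ 2·x^4 + 2·x^3 + 2·x. Now divide by f(x) = x^3 + 2·x + 2 in F_3[x], eliminating the leading term at each step:
  leading term 2·x^4: subtract (2·x)·f(x) = 2·x^4 + x^2 + x, leaving 2·x^3 + 2·x^2 + x (coefficients mod 3)
  leading term 2·x^3: subtract (2)·f(x) = 2·x^3 + x + 1, leaving 2·x^2 + 2 (coefficients mod 3)
The degree is now < 3, so this is the remainder. Hence a · b ≡ 2·x^2 + 2 in F_3[x]/(f).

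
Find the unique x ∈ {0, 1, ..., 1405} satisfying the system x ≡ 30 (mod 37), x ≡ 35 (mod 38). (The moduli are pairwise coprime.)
x ≡ 1251 (mod 1406); the representative in [0, 1406) is 1251

The moduli 37, 38 are pairwise coprime, so by the CRT there is a unique solution mod 37·38 = 1406.
Solve by successive substitution. Start with x ≡ 30 (mod 37).
  Combine with x ≡ 35 (mod 38): write x = 30 + 37·t and require 30 + 37·t ≡ 35 (mod 38), i.e. 37·t ≡ 35 − 30 ≡ 5 (mod 38). Since 37^(−1) ≡ 37 (mod 38), t ≡ 37·5 ≡ 33 (mod 38). So x ≡ 30 + 37·33 = 1251 (mod 1406).
Unique solution in [0, 1406): x = 1251.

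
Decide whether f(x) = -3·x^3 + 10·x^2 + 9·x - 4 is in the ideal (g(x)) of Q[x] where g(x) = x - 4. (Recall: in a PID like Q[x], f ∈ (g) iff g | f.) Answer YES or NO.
In Q[x] the ideal (g) consists of all multiples of g, so f ∈ (g) iff g | f, i.e. iff the remainder of f on division by g is 0. Divide f by g (g is monic, so eliminate the leading term of the running remainder at each step):
  leading term -3·x^3: subtract (-3·x^2)·g(x) = -3·x^3 + 12·x^2, leaving -2·x^2 + 9·x - 4
  leading term -2·x^2: subtract (-2·x)·g(x) = -2·x^2 + 8·x, leaving x - 4
  leading term x: subtract (1)·g(x) = x - 4, leaving 0
The remainder is 0, so f(x) = g(x) · h(x) with h(x) = -3·x^2 - 2·x + 1. Hence g | f, i.e. f ∈ (g).

Final answer: YES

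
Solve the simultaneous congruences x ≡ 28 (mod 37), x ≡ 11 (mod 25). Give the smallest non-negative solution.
x ≡ 361 (mod 925); the representative in [0, 925) is 361

The moduli 37, 25 are pairwise coprime, so by the CRT there is a unique solution mod 37·25 = 925.
Solve by successive substitution. Start with x ≡ 28 (mod 37).
  Combine with x ≡ 11 (mod 25): write x = 28 + 37·t and require 28 + 37·t ≡ 11 (mod 25), i.e. 37·t ≡ 11 − 28 ≡ 8 (mod 25). Since 37^(−1) ≡ 23 (mod 25) (37 ≡ 12 (mod 25)), t ≡ 23·8 ≡ 9 (mod 25). So x ≡ 28 + 37·9 = 361 (mod 925).
Unique solution in [0, 925): x = 361.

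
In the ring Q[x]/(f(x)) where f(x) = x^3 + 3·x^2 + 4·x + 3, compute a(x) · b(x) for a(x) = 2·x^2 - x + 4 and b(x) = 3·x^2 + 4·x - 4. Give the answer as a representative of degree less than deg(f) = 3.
First multiply in Q[x] without reducing: a · b = 6·x^4 + 5·x^3 + 20·x - 16. Now divide by f(x) = x^3 + 3·x^2 + 4·x + 3, eliminating the leading term at each step:
  leading term 6·x^4: subtract (6·x)·f(x) = 6·x^4 + 18·x^3 + 24·x^2 + 18·x, leaving -13·x^3 - 24·x^2 + 2·x - 16
  leading term -13·x^3: subtract (-13)·f(x) = -13·x^3 - 39·x^2 - 52·x - 39, leaving 15·x^2 + 54·x + 23
The degree is now < 3, so this is the remainder. Hence a · b ≡ 15·x^2 + 54·x + 23 in Q[x]/(f).

Final answer: a · b ≡ 15·x^2 + 54·x + 23 (mod f(x))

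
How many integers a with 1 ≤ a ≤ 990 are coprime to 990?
The number of a ∈ {1, ..., 990} with gcd(a, 990) = 1 is by definition Euler's totient φ(990). φ is multiplicative, with φ(p^e) = p^e − p^(e−1). Factorise 990 = 2 · 3^2 · 5 · 11. Then
  φ(990) = (2 − 1) · (3^2 − 3^1) · (5 − 1) · (11 − 1) = 1 · 6 · 4 · 10 = 240.
So there are 240 such integers.

Final answer: 240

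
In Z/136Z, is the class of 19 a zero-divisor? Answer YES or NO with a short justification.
gcd(19, 136) = 1, so 19 is a unit in Z/136Z (it has a multiplicative inverse). A unit cannot be a zero-divisor: if 19·b ≡ 0 then multiplying both sides by 19^(−1) gives b ≡ 0. So 19 is not a zero-divisor.

Final answer: NO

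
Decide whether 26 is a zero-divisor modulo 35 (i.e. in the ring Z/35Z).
NO

gcd(26, 35) = 1, so 26 is a unit in Z/35Z (it has a multiplicative inverse). A unit cannot be a zero-divisor: if 26·b ≡ 0 then multiplying both sides by 26^(−1) gives b ≡ 0. So 26 is not a zero-divisor.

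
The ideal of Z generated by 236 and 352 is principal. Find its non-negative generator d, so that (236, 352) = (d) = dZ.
In the PID Z, (a, b) is generated by gcd(a, b). Compute gcd(352, 236) with the extended Euclidean algorithm, tracking rows (r, s, t) with s·352 + t·236 = r:
  row A: (352, 1, 0)   [1·352 + 0·236 = 352]
  row B: (236, 0, 1)   [0·352 + 1·236 = 236]
  352 = 1·236 + 116   → row C = row A − 1·row B = (116, 1, −1)   [check: 1·352 − 1·236 = 116]
  236 = 2·116 + 4   → row D = row B − 2·row C = (4, −2, 3)   [check: −2·352 + 3·236 = 4]
  116 = 29·4 + 0   → remainder 0, stop. gcd = 4 (last nonzero row D).
So gcd(236, 352) = 4, with Bézout identity −2·352 + 3·236 = 4. Containment (⊇): the Bézout identity exhibits 4 as an element of (236, 352), giving (4) ⊆ (236, 352). Containment (⊆): since 4 | 236 and 4 | 352 (236 = 4·59, 352 = 4·88), every Z-linear combination of 236 and 352 is divisible by 4, so (236, 352) ⊆ (4). Therefore (236, 352) = (4), d = 4.

Final answer: (236, 352) = (4); d = 4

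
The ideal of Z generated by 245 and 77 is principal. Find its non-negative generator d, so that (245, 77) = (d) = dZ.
In the PID Z, (a, b) is generated by gcd(a, b). Compute gcd(245, 77) with the extended Euclidean algorithm, tracking rows (r, s, t) with s·245 + t·77 = r:
  row A: (245, 1, 0)   [1·245 + 0·77 = 245]
  row B: (77, 0, 1)   [0·245 + 1·77 = 77]
  245 = 3·77 + 14   → row C = row A − 3·row B = (14, 1, −3)   [check: 1·245 − 3·77 = 14]
  77 = 5·14 + 7   → row D = row B − 5·row C = (7, −5, 16)   [check: −5·245 + 16·77 = 7]
  14 = 2·7 + 0   → remainder 0, stop. gcd = 7 (last nonzero row D).
So gcd(245, 77) = 7, with Bézout identity −5·245 + 16·77 = 7. Containment (⊇): the Bézout identity exhibits 7 as an element of (245, 77), giving (7) ⊆ (245, 77). Containment (⊆): since 7 | 245 and 7 | 77 (245 = 7·35, 77 = 7·11), every Z-linear combination of 245 and 77 is divisible by 7, so (245, 77) ⊆ (7). Therefore (245, 77) = (7), d = 7.

Final answer: (245, 77) = (7); d = 7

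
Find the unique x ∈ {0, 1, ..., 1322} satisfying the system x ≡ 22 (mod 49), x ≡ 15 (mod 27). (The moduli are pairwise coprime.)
x ≡ 1149 (mod 1323); the representative in [0, 1323) is 1149

The moduli 49, 27 are pairwise coprime, so by the CRT there is a unique solution mod 49·27 = 1323.
Solve by successive substitution. Start with x ≡ 22 (mod 49).
  Combine with x ≡ 15 (mod 27): write x = 22 + 49·t and require 22 + 49·t ≡ 15 (mod 27), i.e. 49·t ≡ 15 − 22 ≡ 20 (mod 27). Since 49^(−1) ≡ 16 (mod 27) (49 ≡ 22 (mod 27)), t ≡ 16·20 ≡ 23 (mod 27). So x ≡ 22 + 49·23 = 1149 (mod 1323).
Unique solution in [0, 1323): x = 1149.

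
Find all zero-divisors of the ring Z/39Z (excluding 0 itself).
nonzero zero-divisors of Z/39Z = {3, 6, 9, 12, 13, 15, 18, 21, 24, 26, 27, 30, 33, 36}

An element a ∈ Z/39Z (with a ≠ 0) is a zero-divisor iff gcd(a, 39) > 1 (because a is a unit precisely when gcd(a, n) = 1, and in Z/nZ every nonzero, non-unit element is a zero-divisor). Scan a = 1, ..., 38 and keep those with gcd(a, 39) > 1:
  gcd(3, 39) = 3, gcd(6, 39) = 3, gcd(9, 39) = 3, gcd(12, 39) = 3, gcd(13, 39) = 13, gcd(15, 39) = 3, gcd(18, 39) = 3, gcd(21, 39) = 3, gcd(24, 39) = 3, gcd(26, 39) = 13, gcd(27, 39) = 3, gcd(30, 39) = 3, gcd(33, 39) = 3, gcd(36, 39) = 3.
All other a ∈ {1, ..., 38} have gcd(a, 39) = 1 and are units. So the nonzero zero-divisors are exactly the 14 values of a appearing in this scan.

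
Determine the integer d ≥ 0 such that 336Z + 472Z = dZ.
In the PID Z, (a, b) is generated by gcd(a, b). Compute gcd(472, 336) with the extended Euclidean algorithm, tracking rows (r, s, t) with s·472 + t·336 = r:
  row A: (472, 1, 0)   [1·472 + 0·336 = 472]
  row B: (336, 0, 1)   [0·472 + 1·336 = 336]
  472 = 1·336 + 136   → row C = row A − 1·row B = (136, 1, −1)   [check: 1·472 − 1·336 = 136]
  336 = 2·136 + 64   → row D = row B − 2·row C = (64, −2, 3)   [check: −2·472 + 3·336 = 64]
  136 = 2·64 + 8   → row E = row C − 2·row D = (8, 5, −7)   [check: 5·472 − 7·336 = 8]
  64 = 8·8 + 0   → remainder 0, stop. gcd = 8 (last nonzero row E).
So gcd(336, 472) = 8, with Bézout identity 5·472 − 7·336 = 8. Containment (⊇): the Bézout identity exhibits 8 as an element of (336, 472), giving (8) ⊆ (336, 472). Containment (⊆): since 8 | 336 and 8 | 472 (336 = 8·42, 472 = 8·59), every Z-linear combination of 336 and 472 is divisible by 8, so (336, 472) ⊆ (8). Therefore (336, 472) = (8), d = 8.

Final answer: (336, 472) = (8); d = 8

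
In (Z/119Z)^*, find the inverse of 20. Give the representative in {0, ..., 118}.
Apply the extended Euclidean algorithm to (119, 20), tracking rows (r, s, t) with s·119 + t·20 = r. Each division r_prev = q·r_cur + r_new produces the new row as (previous row) − q·(current row):
  row A: (119, 1, 0)   [1·119 + 0·20 = 119]
  row B: (20, 0, 1)   [0·119 + 1·20 = 20]
  119 = 5·20 + 19   → row C = row A − 5·row B = (19, 1, −5)   [check: 1·119 − 5·20 = 19]
  20 = 1·19 + 1   → row D = row B − 1·row C = (1, −1, 6)   [check: −1·119 + 6·20 = 1]
  19 = 19·1 + 0   → remainder 0, stop. gcd = 1 (last nonzero row D).
The gcd is 1, so 20 is invertible mod 119. The last nonzero row gives −1·119 + 6·20 = 1, so t = 6. So 20^(−1) ≡ 6 (mod 119). Verify: 20 · 6 = 120 ≡ 1 (mod 119). ✓

Final answer: 20^(−1) ≡ 6 (mod 119)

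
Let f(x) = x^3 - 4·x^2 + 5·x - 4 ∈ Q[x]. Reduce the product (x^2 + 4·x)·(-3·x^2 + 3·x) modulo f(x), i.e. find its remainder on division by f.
a · b ≡ -57·x^2 + 93·x - 84 (mod f(x))

First multiply in Q[x] without reducing: a · b = -3·x^4 - 9·x^3 + 12·x^2. Now divide by f(x) = x^3 - 4·x^2 + 5·x - 4, eliminating the leading term at each step:
  leading term -3·x^4: subtract (-3·x)·f(x) = -3·x^4 + 12·x^3 - 15·x^2 + 12·x, leaving -21·x^3 + 27·x^2 - 12·x
  leading term -21·x^3: subtract (-21)·f(x) = -21·x^3 + 84·x^2 - 105·x + 84, leaving -57·x^2 + 93·x - 84
The degree is now < 3, so this is the remainder. Hence a · b ≡ -57·x^2 + 93·x - 84 in Q[x]/(f).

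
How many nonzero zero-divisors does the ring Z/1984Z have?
Z/1984Z has 1023 nonzero zero-divisors

In Z/1984Z each nonzero element is either a unit (gcd with 1984 is 1) or a zero-divisor (gcd > 1). The number of units is φ(1984): factorise 1984 = 2^6 · 31, so φ(1984) = (2^6 − 2^5) · (31 − 1) = 32 · 30 = 960. The nonzero elements number 1984 − 1 = 1983. Hence the nonzero zero-divisors number 1983 − 960 = 1023.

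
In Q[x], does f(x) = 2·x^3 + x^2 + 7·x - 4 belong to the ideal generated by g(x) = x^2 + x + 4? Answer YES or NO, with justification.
YES

In Q[x] the ideal (g) consists of all multiples of g, so f ∈ (g) iff g | f, i.e. iff the remainder of f on division by g is 0. Divide f by g (g is monic, so eliminate the leading term of the running remainder at each step):
  leading term 2·x^3: subtract (2·x)·g(x) = 2·x^3 + 2·x^2 + 8·x, leaving -x^2 - x - 4
  leading term -x^2: subtract (-1)·g(x) = -x^2 - x - 4, leaving 0
The remainder is 0, so f(x) = g(x) · h(x) with h(x) = 2·x - 1. Hence g | f, i.e. f ∈ (g).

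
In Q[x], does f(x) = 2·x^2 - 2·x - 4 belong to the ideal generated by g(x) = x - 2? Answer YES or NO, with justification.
YES

In Q[x] the ideal (g) consists of all multiples of g, so f ∈ (g) iff g | f, i.e. iff the remainder of f on division by g is 0. Divide f by g (g is monic, so eliminate the leading term of the running remainder at each step):
  leading term 2·x^2: subtract (2·x)·g(x) = 2·x^2 - 4·x, leaving 2·x - 4
  leading term 2·x: subtract (2)·g(x) = 2·x - 4, leaving 0
The remainder is 0, so f(x) = g(x) · h(x) with h(x) = 2·x + 2. Hence g | f, i.e. f ∈ (g).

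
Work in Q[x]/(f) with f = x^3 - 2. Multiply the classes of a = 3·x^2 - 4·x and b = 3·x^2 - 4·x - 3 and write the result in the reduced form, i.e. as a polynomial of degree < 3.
First multiply in Q[x] without reducing: a · b = 9·x^4 - 24·x^3 + 7·x^2 + 12·x. Now divide by f(x) = x^3 - 2, eliminating the leading term at each step:
  leading term 9·x^4: subtract (9·x)·f(x) = 9·x^4 - 18·x, leaving -24·x^3 + 7·x^2 + 30·x
  leading term -24·x^3: subtract (-24)·f(x) = 48 - 24·x^3, leaving 7·x^2 + 30·x - 48
The degree is now < 3, so this is the remainder. Hence a · b ≡ 7·x^2 + 30·x - 48 in Q[x]/(f).

Final answer: a · b ≡ 7·x^2 + 30·x - 48 (mod f(x))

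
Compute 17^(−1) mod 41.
Apply the extended Euclidean algorithm to (41, 17), tracking rows (r, s, t) with s·41 + t·17 = r. Each division r_prev = q·r_cur + r_new produces the new row as (previous row) − q·(current row):
  row A: (41, 1, 0)   [1·41 + 0·17 = 41]
  row B: (17, 0, 1)   [0·41 + 1·17 = 17]
  41 = 2·17 + 7   → row C = row A − 2·row B = (7, 1, −2)   [check: 1·41 − 2·17 = 7]
  17 = 2·7 + 3   → row D = row B − 2·row C = (3, −2, 5)   [check: −2·41 + 5·17 = 3]
  7 = 2·3 + 1   → row E = row C − 2·row D = (1, 5, −12)   [check: 5·41 − 12·17 = 1]
  3 = 3·1 + 0   → remainder 0, stop. gcd = 1 (last nonzero row E).
The gcd is 1, so 17 is invertible mod 41. The last nonzero row gives 5·41 − 12·17 = 1, so t = −12. So 17^(−1) ≡ −12 ≡ 29 (mod 41). Verify: 17 · 29 = 493 ≡ 1 (mod 41). ✓

Final answer: 17^(−1) ≡ 29 (mod 41)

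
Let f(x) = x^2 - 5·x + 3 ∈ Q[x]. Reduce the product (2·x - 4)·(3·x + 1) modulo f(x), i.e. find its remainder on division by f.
First multiply in Q[x] without reducing: a · b = 6·x^2 - 10·x - 4. Now divide by f(x) = x^2 - 5·x + 3, eliminating the leading term at each step:
  leading term 6·x^2: subtract (6)·f(x) = 6·x^2 - 30·x + 18, leaving 20·x - 22
The degree is now < 2, so this is the remainder. Hence a · b ≡ 20·x - 22 in Q[x]/(f).

Final answer: a · b ≡ 20·x - 22 (mod f(x))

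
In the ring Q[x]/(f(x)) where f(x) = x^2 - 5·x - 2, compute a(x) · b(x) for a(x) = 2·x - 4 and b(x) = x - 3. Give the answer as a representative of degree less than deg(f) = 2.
a · b ≡ 16 (mod f(x))

First multiply in Q[x] without reducing: a · b = 2·x^2 - 10·x + 12. Now divide by f(x) = x^2 - 5·x - 2, eliminating the leading term at each step:
  leading term 2·x^2: subtract (2)·f(x) = 2·x^2 - 10·x - 4, leaving 16
The degree is now < 2, so this is the remainder. Hence a · b ≡ 16 in Q[x]/(f).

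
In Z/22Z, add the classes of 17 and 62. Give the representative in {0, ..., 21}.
13

Reduce the summands first: 62 ≡ 18 (mod 22), so 17 + 62 ≡ 17 + 18 (mod 22). 17 + 18 = 35; 35 = 1·22 + 13, so (17 + 62) mod 22 = 13.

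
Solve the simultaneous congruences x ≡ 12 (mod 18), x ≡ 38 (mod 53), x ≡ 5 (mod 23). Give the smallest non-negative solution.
The moduli 18, 53, 23 are pairwise coprime, so by the CRT there is a unique solution mod 18·53·23 = 21942.
Solve by successive substitution. Start with x ≡ 12 (mod 18).
  Combine with x ≡ 38 (mod 53): write x = 12 + 18·t and require 12 + 18·t ≡ 38 (mod 53), i.e. 18·t ≡ 38 − 12 ≡ 26 (mod 53). Since 18^(−1) ≡ 3 (mod 53), t ≡ 3·26 ≡ 25 (mod 53). So x ≡ 12 + 18·25 = 462 (mod 954).
  Combine with x ≡ 5 (mod 23): write x = 462 + 954·t and require 462 + 954·t ≡ 5 (mod 23), i.e. 954·t ≡ 5 − 462 ≡ 3 (mod 23). Since 954^(−1) ≡ 21 (mod 23) (954 ≡ 11 (mod 23)), t ≡ 21·3 ≡ 17 (mod 23). So x ≡ 462 + 954·17 = 16680 (mod 21942).
Unique solution in [0, 21942): x = 16680.

Final answer: x ≡ 16680 (mod 21942); the representative in [0, 21942) is 16680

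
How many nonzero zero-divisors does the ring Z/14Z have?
In Z/14Z each nonzero element is either a unit (gcd with 14 is 1) or a zero-divisor (gcd > 1). The number of units is φ(14): factorise 14 = 2 · 7, so φ(14) = (2 − 1) · (7 − 1) = 1 · 6 = 6. The nonzero elements number 14 − 1 = 13. Hence the nonzero zero-divisors number 13 − 6 = 7.

Final answer: Z/14Z has 7 nonzero zero-divisors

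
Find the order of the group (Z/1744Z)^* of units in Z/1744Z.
(Z/1744Z)^* consists of the classes a with gcd(a, 1744) = 1, so its order is φ(1744). φ is multiplicative, with φ(p^e) = p^e − p^(e−1). Factorise 1744 = 2^4 · 109. Then
  φ(1744) = (2^4 − 2^3) · (109 − 1) = 8 · 108 = 864.
Thus |(Z/1744Z)^*| = 864.

Final answer: |(Z/1744Z)^*| = 864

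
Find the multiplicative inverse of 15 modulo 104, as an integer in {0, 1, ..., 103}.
Apply the extended Euclidean algorithm to (104, 15), tracking rows (r, s, t) with s·104 + t·15 = r. Each division r_prev = q·r_cur + r_new produces the new row as (previous row) − q·(current row):
  row A: (104, 1, 0)   [1·104 + 0·15 = 104]
  row B: (15, 0, 1)   [0·104 + 1·15 = 15]
  104 = 6·15 + 14   → row C = row A − 6·row B = (14, 1, −6)   [check: 1·104 − 6·15 = 14]
  15 = 1·14 + 1   → row D = row B − 1·row C = (1, −1, 7)   [check: −1·104 + 7·15 = 1]
  14 = 14·1 + 0   → remainder 0, stop. gcd = 1 (last nonzero row D).
The gcd is 1, so 15 is invertible mod 104. The last nonzero row gives −1·104 + 7·15 = 1, so t = 7. So 15^(−1) ≡ 7 (mod 104). Verify: 15 · 7 = 105 ≡ 1 (mod 104). ✓

Final answer: 15^(−1) ≡ 7 (mod 104)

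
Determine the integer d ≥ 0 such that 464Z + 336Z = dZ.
In the PID Z, (a, b) is generated by gcd(a, b). Compute gcd(464, 336) with the extended Euclidean algorithm, tracking rows (r, s, t) with s·464 + t·336 = r:
  row A: (464, 1, 0)   [1·464 + 0·336 = 464]
  row B: (336, 0, 1)   [0·464 + 1·336 = 336]
  464 = 1·336 + 128   → row C = row A − 1·row B = (128, 1, −1)   [check: 1·464 − 1·336 = 128]
  336 = 2·128 + 80   → row D = row B − 2·row C = (80, −2, 3)   [check: −2·464 + 3·336 = 80]
  128 = 1·80 + 48   → row E = row C − 1·row D = (48, 3, −4)   [check: 3·464 − 4·336 = 48]
  80 = 1·48 + 32   → row F = row D − 1·row E = (32, −5, 7)   [check: −5·464 + 7·336 = 32]
  48 = 1·32 + 16   → row G = row E − 1·row F = (16, 8, −11)   [check: 8·464 − 11·336 = 16]
  32 = 2·16 + 0   → remainder 0, stop. gcd = 16 (last nonzero row G).
So gcd(464, 336) = 16, with Bézout identity 8·464 − 11·336 = 16. Containment (⊇): the Bézout identity exhibits 16 as an element of (464, 336), giving (16) ⊆ (464, 336). Containment (⊆): since 16 | 464 and 16 | 336 (464 = 16·29, 336 = 16·21), every Z-linear combination of 464 and 336 is divisible by 16, so (464, 336) ⊆ (16). Therefore (464, 336) = (16), d = 16.

Final answer: (464, 336) = (16); d = 16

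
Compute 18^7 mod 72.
0

Use repeated squaring. Binary(7) = 111. Walk through the bits of the exponent 7 left-to-right: at each bit after the leading one, square the running value, then multiply by 18 if the bit is 1 (always reducing mod 72):
  bit 1 = 1 (leading): start with 18.
  bit 2 = 1: square 18^2 = 324 ≡ 36; bit is 1, so multiply 36·18 = 648 ≡ 0 (mod 72).
  bit 3 = 1: square 0^2 = 0; bit is 1, so multiply 0·18 = 0 (mod 72).
Final value: 18^7 ≡ 0 (mod 72).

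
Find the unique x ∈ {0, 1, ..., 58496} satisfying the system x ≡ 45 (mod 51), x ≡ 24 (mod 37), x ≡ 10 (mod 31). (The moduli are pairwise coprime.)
x ≡ 46200 (mod 58497); the representative in [0, 58497) is 46200

The moduli 51, 37, 31 are pairwise coprime, so by the CRT there is a unique solution mod 51·37·31 = 58497.
Solve by successive substitution. Start with x ≡ 45 (mod 51).
  Combine with x ≡ 24 (mod 37): write x = 45 + 51·t and require 45 + 51·t ≡ 24 (mod 37), i.e. 51·t ≡ 24 − 45 ≡ 16 (mod 37). Since 51^(−1) ≡ 8 (mod 37) (51 ≡ 14 (mod 37)), t ≡ 8·16 ≡ 17 (mod 37). So x ≡ 45 + 51·17 = 912 (mod 1887).
  Combine with x ≡ 10 (mod 31): write x = 912 + 1887·t and require 912 + 1887·t ≡ 10 (mod 31), i.e. 1887·t ≡ 10 − 912 ≡ 28 (mod 31). Since 1887^(−1) ≡ 23 (mod 31) (1887 ≡ 27 (mod 31)), t ≡ 23·28 ≡ 24 (mod 31). So x ≡ 912 + 1887·24 = 46200 (mod 58497).
Unique solution in [0, 58497): x = 46200.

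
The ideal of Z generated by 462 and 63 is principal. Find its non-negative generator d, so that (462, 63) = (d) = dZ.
In the PID Z, (a, b) is generated by gcd(a, b). Compute gcd(462, 63) with the extended Euclidean algorithm, tracking rows (r, s, t) with s·462 + t·63 = r:
  row A: (462, 1, 0)   [1·462 + 0·63 = 462]
  row B: (63, 0, 1)   [0·462 + 1·63 = 63]
  462 = 7·63 + 21   → row C = row A − 7·row B = (21, 1, −7)   [check: 1·462 − 7·63 = 21]
  63 = 3·21 + 0   → remainder 0, stop. gcd = 21 (last nonzero row C).
So gcd(462, 63) = 21, with Bézout identity 1·462 − 7·63 = 21. Containment (⊇): the Bézout identity exhibits 21 as an element of (462, 63), giving (21) ⊆ (462, 63). Containment (⊆): since 21 | 462 and 21 | 63 (462 = 21·22, 63 = 21·3), every Z-linear combination of 462 and 63 is divisible by 21, so (462, 63) ⊆ (21). Therefore (462, 63) = (21), d = 21.

Final answer: (462, 63) = (21); d = 21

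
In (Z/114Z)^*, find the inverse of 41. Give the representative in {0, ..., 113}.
Apply the extended Euclidean algorithm to (114, 41), tracking rows (r, s, t) with s·114 + t·41 = r. Each division r_prev = q·r_cur + r_new produces the new row as (previous row) − q·(current row):
  row A: (114, 1, 0)   [1·114 + 0·41 = 114]
  row B: (41, 0, 1)   [0·114 + 1·41 = 41]
  114 = 2·41 + 32   → row C = row A − 2·row B = (32, 1, −2)   [check: 1·114 − 2·41 = 32]
  41 = 1·32 + 9   → row D = row B − 1·row C = (9, −1, 3)   [check: −1·114 + 3·41 = 9]
  32 = 3·9 + 5   → row E = row C − 3·row D = (5, 4, −11)   [check: 4·114 − 11·41 = 5]
  9 = 1·5 + 4   → row F = row D − 1·row E = (4, −5, 14)   [check: −5·114 + 14·41 = 4]
  5 = 1·4 + 1   → row G = row E − 1·row F = (1, 9, −25)   [check: 9·114 − 25·41 = 1]
  4 = 4·1 + 0   → remainder 0, stop. gcd = 1 (last nonzero row G).
The gcd is 1, so 41 is invertible mod 114. The last nonzero row gives 9·114 − 25·41 = 1, so t = −25. So 41^(−1) ≡ −25 ≡ 89 (mod 114). Verify: 41 · 89 = 3649 ≡ 1 (mod 114). ✓

Final answer: 41^(−1) ≡ 89 (mod 114)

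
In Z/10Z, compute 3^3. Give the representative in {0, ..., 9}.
Use repeated squaring. Binary(3) = 11. Walk through the bits of the exponent 3 left-to-right: at each bit after the leading one, square the running value, then multiply by 3 if the bit is 1 (always reducing mod 10):
  bit 1 = 1 (leading): start with 3.
  bit 2 = 1: square 3^2 = 9; bit is 1, so multiply 9·3 = 27 ≡ 7 (mod 10).
Final value: 3^3 ≡ 7 (mod 10).

Final answer: 7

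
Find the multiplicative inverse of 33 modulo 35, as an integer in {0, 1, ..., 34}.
Apply the extended Euclidean algorithm to (35, 33), tracking rows (r, s, t) with s·35 + t·33 = r. Each division r_prev = q·r_cur + r_new produces the new row as (previous row) − q·(current row):
  row A: (35, 1, 0)   [1·35 + 0·33 = 35]
  row B: (33, 0, 1)   [0·35 + 1·33 = 33]
  35 = 1·33 + 2   → row C = row A − 1·row B = (2, 1, −1)   [check: 1·35 − 1·33 = 2]
  33 = 16·2 + 1   → row D = row B − 16·row C = (1, −16, 17)   [check: −16·35 + 17·33 = 1]
  2 = 2·1 + 0   → remainder 0, stop. gcd = 1 (last nonzero row D).
The gcd is 1, so 33 is invertible mod 35. The last nonzero row gives −16·35 + 17·33 = 1, so t = 17. So 33^(−1) ≡ 17 (mod 35). Verify: 33 · 17 = 561 ≡ 1 (mod 35). ✓

Final answer: 33^(−1) ≡ 17 (mod 35)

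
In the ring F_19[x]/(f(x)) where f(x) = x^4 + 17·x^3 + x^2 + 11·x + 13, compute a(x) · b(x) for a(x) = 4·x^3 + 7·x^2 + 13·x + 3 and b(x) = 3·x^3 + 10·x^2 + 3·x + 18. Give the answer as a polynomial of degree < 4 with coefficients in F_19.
a · b ≡ 3·x^3 + 3·x^2 + 2·x + 18 (mod f(x))

Multiply as integer polynomials: a · b = 12·x^6 + 61·x^5 + 121·x^4 + 232·x^3 + 195·x^2 + 243·x + 54. Reducing coefficients mod 19: a · b ≡ 12·x^6 + 4·x^5 + 7·x^4 + 4·x^3 + 5·x^2 + 15·x + 16. Now divide by f(x) = x^4 + 17·x^3 + x^2 + 11·x + 13 in F_19[x], eliminating the leading term at each step:
  leading term 12·x^6: subtract (12·x^2)·f(x) = 12·x^6 + 14·x^5 + 12·x^4 + 18·x^3 + 4·x^2, leaving 9·x^5 + 14·x^4 + 5·x^3 + x^2 + 15·x + 16 (coefficients mod 19)
  leading term 9·x^5: subtract (9·x)·f(x) = 9·x^5 + x^4 + 9·x^3 + 4·x^2 + 3·x, leaving 13·x^4 + 15·x^3 + 16·x^2 + 12·x + 16 (coefficients mod 19)
  leading term 13·x^4: subtract (13)·f(x) = 13·x^4 + 12·x^3 + 13·x^2 + 10·x + 17, leaving 3·x^3 + 3·x^2 + 2·x + 18 (coefficients mod 19)
The degree is now < 4, so this is the remainder. Hence a · b ≡ 3·x^3 + 3·x^2 + 2·x + 18 in F_19[x]/(f).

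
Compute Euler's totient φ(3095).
φ(3095) = 2472

φ is multiplicative, with φ(p^e) = p^e − p^(e−1). Factorise 3095 = 5 · 619. Then
  φ(3095) = (5 − 1) · (619 − 1) = 4 · 618 = 2472.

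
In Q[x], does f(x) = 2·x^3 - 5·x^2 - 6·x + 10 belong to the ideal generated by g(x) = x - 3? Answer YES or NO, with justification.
In Q[x] the ideal (g) consists of all multiples of g, so f ∈ (g) iff g | f, i.e. iff the remainder of f on division by g is 0. Divide f by g (g is monic, so eliminate the leading term of the running remainder at each step):
  leading term 2·x^3: subtract (2·x^2)·g(x) = 2·x^3 - 6·x^2, leaving x^2 - 6·x + 10
  leading term x^2: subtract (x)·g(x) = x^2 - 3·x, leaving 10 - 3·x
  leading term -3·x: subtract (-3)·g(x) = 9 - 3·x, leaving 1
The remainder r(x) = 1 ≠ 0 (and deg r < deg g), so g ∤ f, i.e. f ∉ (g).

Final answer: NO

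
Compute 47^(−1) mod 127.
47^(−1) ≡ 100 (mod 127)

Apply the extended Euclidean algorithm to (127, 47), tracking rows (r, s, t) with s·127 + t·47 = r. Each division r_prev = q·r_cur + r_new produces the new row as (previous row) − q·(current row):
  row A: (127, 1, 0)   [1·127 + 0·47 = 127]
  row B: (47, 0, 1)   [0·127 + 1·47 = 47]
  127 = 2·47 + 33   → row C = row A − 2·row B = (33, 1, −2)   [check: 1·127 − 2·47 = 33]
  47 = 1·33 + 14   → row D = row B − 1·row C = (14, −1, 3)   [check: −1·127 + 3·47 = 14]
  33 = 2·14 + 5   → row E = row C − 2·row D = (5, 3, −8)   [check: 3·127 − 8·47 = 5]
  14 = 2·5 + 4   → row F = row D − 2·row E = (4, −7, 19)   [check: −7·127 + 19·47 = 4]
  5 = 1·4 + 1   → row G = row E − 1·row F = (1, 10, −27)   [check: 10·127 − 27·47 = 1]
  4 = 4·1 + 0   → remainder 0, stop. gcd = 1 (last nonzero row G).
The gcd is 1, so 47 is invertible mod 127. The last nonzero row gives 10·127 − 27·47 = 1, so t = −27. So 47^(−1) ≡ −27 ≡ 100 (mod 127). Verify: 47 · 100 = 4700 ≡ 1 (mod 127). ✓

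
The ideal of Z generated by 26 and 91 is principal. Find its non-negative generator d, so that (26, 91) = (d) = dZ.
In the PID Z, (a, b) is generated by gcd(a, b). Compute gcd(91, 26) with the extended Euclidean algorithm, tracking rows (r, s, t) with s·91 + t·26 = r:
  row A: (91, 1, 0)   [1·91 + 0·26 = 91]
  row B: (26, 0, 1)   [0·91 + 1·26 = 26]
  91 = 3·26 + 13   → row C = row A − 3·row B = (13, 1, −3)   [check: 1·91 − 3·26 = 13]
  26 = 2·13 + 0   → remainder 0, stop. gcd = 13 (last nonzero row C).
So gcd(26, 91) = 13, with Bézout identity 1·91 − 3·26 = 13. Containment (⊇): the Bézout identity exhibits 13 as an element of (26, 91), giving (13) ⊆ (26, 91). Containment (⊆): since 13 | 26 and 13 | 91 (26 = 13·2, 91 = 13·7), every Z-linear combination of 26 and 91 is divisible by 13, so (26, 91) ⊆ (13). Therefore (26, 91) = (13), d = 13.

Final answer: (26, 91) = (13); d = 13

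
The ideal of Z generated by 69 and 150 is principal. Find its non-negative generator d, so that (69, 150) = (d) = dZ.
In the PID Z, (a, b) is generated by gcd(a, b). Compute gcd(150, 69) with the extended Euclidean algorithm, tracking rows (r, s, t) with s·150 + t·69 = r:
  row A: (150, 1, 0)   [1·150 + 0·69 = 150]
  row B: (69, 0, 1)   [0·150 + 1·69 = 69]
  150 = 2·69 + 12   → row C = row A − 2·row B = (12, 1, −2)   [check: 1·150 − 2·69 = 12]
  69 = 5·12 + 9   → row D = row B − 5·row C = (9, −5, 11)   [check: −5·150 + 11·69 = 9]
  12 = 1·9 + 3   → row E = row C − 1·row D = (3, 6, −13)   [check: 6·150 − 13·69 = 3]
  9 = 3·3 + 0   → remainder 0, stop. gcd = 3 (last nonzero row E).
So gcd(69, 150) = 3, with Bézout identity 6·150 − 13·69 = 3. Containment (⊇): the Bézout identity exhibits 3 as an element of (69, 150), giving (3) ⊆ (69, 150). Containment (⊆): since 3 | 69 and 3 | 150 (69 = 3·23, 150 = 3·50), every Z-linear combination of 69 and 150 is divisible by 3, so (69, 150) ⊆ (3). Therefore (69, 150) = (3), d = 3.

Final answer: (69, 150) = (3); d = 3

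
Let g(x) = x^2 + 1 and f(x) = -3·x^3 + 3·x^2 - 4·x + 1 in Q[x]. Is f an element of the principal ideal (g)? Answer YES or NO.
NO

In Q[x] the ideal (g) consists of all multiples of g, so f ∈ (g) iff g | f, i.e. iff the remainder of f on division by g is 0. Divide f by g (g is monic, so eliminate the leading term of the running remainder at each step):
  leading term -3·x^3: subtract (-3·x)·g(x) = -3·x^3 - 3·x, leaving 3·x^2 - x + 1
  leading term 3·x^2: subtract (3)·g(x) = 3·x^2 + 3, leaving -x - 2
The remainder r(x) = -x - 2 ≠ 0 (and deg r < deg g), so g ∤ f, i.e. f ∉ (g).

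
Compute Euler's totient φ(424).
φ is multiplicative, with φ(p^e) = p^e − p^(e−1). Factorise 424 = 2^3 · 53. Then
  φ(424) = (2^3 − 2^2) · (53 − 1) = 4 · 52 = 208.

Final answer: φ(424) = 208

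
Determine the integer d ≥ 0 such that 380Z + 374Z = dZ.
In the PID Z, (a, b) is generated by gcd(a, b). Compute gcd(380, 374) with the extended Euclidean algorithm, tracking rows (r, s, t) with s·380 + t·374 = r:
  row A: (380, 1, 0)   [1·380 + 0·374 = 380]
  row B: (374, 0, 1)   [0·380 + 1·374 = 374]
  380 = 1·374 + 6   → row C = row A − 1·row B = (6, 1, −1)   [check: 1·380 − 1·374 = 6]
  374 = 62·6 + 2   → row D = row B − 62·row C = (2, −62, 63)   [check: −62·380 + 63·374 = 2]
  6 = 3·2 + 0   → remainder 0, stop. gcd = 2 (last nonzero row D).
So gcd(380, 374) = 2, with Bézout identity −62·380 + 63·374 = 2. Containment (⊇): the Bézout identity exhibits 2 as an element of (380, 374), giving (2) ⊆ (380, 374). Containment (⊆): since 2 | 380 and 2 | 374 (380 = 2·190, 374 = 2·187), every Z-linear combination of 380 and 374 is divisible by 2, so (380, 374) ⊆ (2). Therefore (380, 374) = (2), d = 2.

Final answer: (380, 374) = (2); d = 2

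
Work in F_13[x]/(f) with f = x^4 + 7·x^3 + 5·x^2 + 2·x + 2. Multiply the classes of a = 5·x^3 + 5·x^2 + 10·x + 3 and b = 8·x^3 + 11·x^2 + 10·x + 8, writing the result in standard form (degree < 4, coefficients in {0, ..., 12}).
Multiply as integer polynomials: a · b = 40·x^6 + 95·x^5 + 185·x^4 + 224·x^3 + 173·x^2 + 110·x + 24. Reducing coefficients mod 13: a · b ≡ x^6 + 4·x^5 + 3·x^4 + 3·x^3 + 4·x^2 + 6·x + 11. Now divide by f(x) = x^4 + 7·x^3 + 5·x^2 + 2·x + 2 in F_13[x], eliminating the leading term at each step:
  leading term x^6: subtract (x^2)·f(x) = x^6 + 7·x^5 + 5·x^4 + 2·x^3 + 2·x^2, leaving 10·x^5 + 11·x^4 + x^3 + 2·x^2 + 6·x + 11 (coefficients mod 13)
  leading term 10·x^5: subtract (10·x)·f(x) = 10·x^5 + 5·x^4 + 11·x^3 + 7·x^2 + 7·x, leaving 6·x^4 + 3·x^3 + 8·x^2 + 12·x + 11 (coefficients mod 13)
  leading term 6·x^4: subtract (6)·f(x) = 6·x^4 + 3·x^3 + 4·x^2 + 12·x + 12, leaving 4·x^2 + 12 (coefficients mod 13)
The degree is now < 4, so this is the remainder. Hence a · b ≡ 4·x^2 + 12 in F_13[x]/(f).

Final answer: a · b ≡ 4·x^2 + 12 (mod f(x))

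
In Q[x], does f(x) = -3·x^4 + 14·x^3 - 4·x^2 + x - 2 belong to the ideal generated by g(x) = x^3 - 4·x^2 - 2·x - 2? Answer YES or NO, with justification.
In Q[x] the ideal (g) consists of all multiples of g, so f ∈ (g) iff g | f, i.e. iff the remainder of f on division by g is 0. Divide f by g (g is monic, so eliminate the leading term of the running remainder at each step):
  leading term -3·x^4: subtract (-3·x)·g(x) = -3·x^4 + 12·x^3 + 6·x^2 + 6·x, leaving 2·x^3 - 10·x^2 - 5·x - 2
  leading term 2·x^3: subtract (2)·g(x) = 2·x^3 - 8·x^2 - 4·x - 4, leaving -2·x^2 - x + 2
The remainder r(x) = -2·x^2 - x + 2 ≠ 0 (and deg r < deg g), so g ∤ f, i.e. f ∉ (g).

Final answer: NO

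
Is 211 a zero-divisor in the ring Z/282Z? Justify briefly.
NO

gcd(211, 282) = 1, so 211 is a unit in Z/282Z (it has a multiplicative inverse). A unit cannot be a zero-divisor: if 211·b ≡ 0 then multiplying both sides by 211^(−1) gives b ≡ 0. So 211 is not a zero-divisor.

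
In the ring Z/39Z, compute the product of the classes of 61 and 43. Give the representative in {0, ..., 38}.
Reduce the factors first: 61 ≡ 22, 43 ≡ 4 (mod 39), so 61 · 43 ≡ 22 · 4 (mod 39). 22 · 4 = 88. Dividing by 39: 88 = 2·39 + 10. So (61 · 43) mod 39 = 10.

Final answer: 10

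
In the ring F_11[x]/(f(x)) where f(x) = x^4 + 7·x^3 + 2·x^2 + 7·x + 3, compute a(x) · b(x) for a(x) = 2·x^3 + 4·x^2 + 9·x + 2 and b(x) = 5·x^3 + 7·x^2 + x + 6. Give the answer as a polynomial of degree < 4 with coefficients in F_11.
Multiply as integer polynomials: a · b = 10·x^6 + 34·x^5 + 75·x^4 + 89·x^3 + 47·x^2 + 56·x + 12. Reducing coefficients mod 11: a · b ≡ 10·x^6 + x^5 + 9·x^4 + x^3 + 3·x^2 + x + 1. Now divide by f(x) = x^4 + 7·x^3 + 2·x^2 + 7·x + 3 in F_11[x], eliminating the leading term at each step:
  leading term 10·x^6: subtract (10·x^2)·f(x) = 10·x^6 + 4·x^5 + 9·x^4 + 4·x^3 + 8·x^2, leaving 8·x^5 + 8·x^3 + 6·x^2 + x + 1 (coefficients mod 11)
  leading term 8·x^5: subtract (8·x)·f(x) = 8·x^5 + x^4 + 5·x^3 + x^2 + 2·x, leaving 10·x^4 + 3·x^3 + 5·x^2 + 10·x + 1 (coefficients mod 11)
  leading term 10·x^4: subtract (10)·f(x) = 10·x^4 + 4·x^3 + 9·x^2 + 4·x + 8, leaving 10·x^3 + 7·x^2 + 6·x + 4 (coefficients mod 11)
The degree is now < 4, so this is the remainder. Hence a · b ≡ 10·x^3 + 7·x^2 + 6·x + 4 in F_11[x]/(f).

Final answer: a · b ≡ 10·x^3 + 7·x^2 + 6·x + 4 (mod f(x))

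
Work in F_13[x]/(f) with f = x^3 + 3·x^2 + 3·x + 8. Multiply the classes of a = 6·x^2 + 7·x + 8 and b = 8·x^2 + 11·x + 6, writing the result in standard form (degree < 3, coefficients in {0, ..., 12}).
a · b ≡ 8·x^2 + 7·x + 3 (mod f(x))

Multiply as integer polynomials: a · b = 48·x^4 + 122·x^3 + 177·x^2 + 130·x + 48. Reducing coefficients mod 13: a · b ≡ 9·x^4 + 5·x^3 + 8·x^2 + 9. Now divide by f(x) = x^3 + 3·x^2 + 3·x + 8 in F_13[x], eliminating the leading term at each step:
  leading term 9·x^4: subtract (9·x)·f(x) = 9·x^4 + x^3 + x^2 + 7·x, leaving 4·x^3 + 7·x^2 + 6·x + 9 (coefficients mod 13)
  leading term 4·x^3: subtract (4)·f(x) = 4·x^3 + 12·x^2 + 12·x + 6, leaving 8·x^2 + 7·x + 3 (coefficients mod 13)
The degree is now < 3, so this is the remainder. Hence a · b ≡ 8·x^2 + 7·x + 3 in F_13[x]/(f).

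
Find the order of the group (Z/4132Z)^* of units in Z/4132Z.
|(Z/4132Z)^*| = 2064

(Z/4132Z)^* consists of the classes a with gcd(a, 4132) = 1, so its order is φ(4132). φ is multiplicative, with φ(p^e) = p^e − p^(e−1). Factorise 4132 = 2^2 · 1033. Then
  φ(4132) = (2^2 − 2^1) · (1033 − 1) = 2 · 1032 = 2064.
Thus |(Z/4132Z)^*| = 2064.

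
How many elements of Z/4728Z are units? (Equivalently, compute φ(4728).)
Z/4728Z has φ(4728) = 1568 units

An element a ∈ Z/4728Z is a unit iff gcd(a, 4728) = 1, so the number of units is φ(4728). φ is multiplicative, with φ(p^e) = p^e − p^(e−1). Factorise 4728 = 2^3 · 3 · 197. Then
  φ(4728) = (2^3 − 2^2) · (3 − 1) · (197 − 1) = 4 · 2 · 196 = 1568.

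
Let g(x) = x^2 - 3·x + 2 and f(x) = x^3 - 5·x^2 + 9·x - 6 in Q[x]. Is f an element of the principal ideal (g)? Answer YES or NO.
In Q[x] the ideal (g) consists of all multiples of g, so f ∈ (g) iff g | f, i.e. iff the remainder of f on division by g is 0. Divide f by g (g is monic, so eliminate the leading term of the running remainder at each step):
  leading term x^3: subtract (x)·g(x) = x^3 - 3·x^2 + 2·x, leaving -2·x^2 + 7·x - 6
  leading term -2·x^2: subtract (-2)·g(x) = -2·x^2 + 6·x - 4, leaving x - 2
The remainder r(x) = x - 2 ≠ 0 (and deg r < deg g), so g ∤ f, i.e. f ∉ (g).

Final answer: NO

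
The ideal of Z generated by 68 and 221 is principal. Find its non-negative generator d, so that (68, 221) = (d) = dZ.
(68, 221) = (17); d = 17

In the PID Z, (a, b) is generated by gcd(a, b). Compute gcd(221, 68) with the extended Euclidean algorithm, tracking rows (r, s, t) with s·221 + t·68 = r:
  row A: (221, 1, 0)   [1·221 + 0·68 = 221]
  row B: (68, 0, 1)   [0·221 + 1·68 = 68]
  221 = 3·68 + 17   → row C = row A − 3·row B = (17, 1, −3)   [check: 1·221 − 3·68 = 17]
  68 = 4·17 + 0   → remainder 0, stop. gcd = 17 (last nonzero row C).
So gcd(68, 221) = 17, with Bézout identity 1·221 − 3·68 = 17. Containment (⊇): the Bézout identity exhibits 17 as an element of (68, 221), giving (17) ⊆ (68, 221). Containment (⊆): since 17 | 68 and 17 | 221 (68 = 17·4, 221 = 17·13), every Z-linear combination of 68 and 221 is divisible by 17, so (68, 221) ⊆ (17). Therefore (68, 221) = (17), d = 17.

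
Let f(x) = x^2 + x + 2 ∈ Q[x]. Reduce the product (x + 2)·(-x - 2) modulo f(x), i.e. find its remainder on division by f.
First multiply in Q[x] without reducing: a · b = -x^2 - 4·x - 4. Now divide by f(x) = x^2 + x + 2, eliminating the leading term at each step:
  leading term -x^2: subtract (-1)·f(x) = -x^2 - x - 2, leaving -3·x - 2
The degree is now < 2, so this is the remainder. Hence a · b ≡ -3·x - 2 in Q[x]/(f).

Final answer: a · b ≡ -3·x - 2 (mod f(x))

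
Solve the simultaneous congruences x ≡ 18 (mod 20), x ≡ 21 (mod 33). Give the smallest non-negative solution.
x ≡ 318 (mod 660); the representative in [0, 660) is 318

The moduli 20, 33 are pairwise coprime, so by the CRT there is a unique solution mod 20·33 = 660.
Solve by successive substitution. Start with x ≡ 18 (mod 20).
  Combine with x ≡ 21 (mod 33): write x = 18 + 20·t and require 18 + 20·t ≡ 21 (mod 33), i.e. 20·t ≡ 21 − 18 ≡ 3 (mod 33). Since 20^(−1) ≡ 5 (mod 33), t ≡ 5·3 ≡ 15 (mod 33). So x ≡ 18 + 20·15 = 318 (mod 660).
Unique solution in [0, 660): x = 318.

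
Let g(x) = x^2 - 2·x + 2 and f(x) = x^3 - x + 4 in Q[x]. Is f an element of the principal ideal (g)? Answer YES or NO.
NO

In Q[x] the ideal (g) consists of all multiples of g, so f ∈ (g) iff g | f, i.e. iff the remainder of f on division by g is 0. Divide f by g (g is monic, so eliminate the leading term of the running remainder at each step):
  leading term x^3: subtract (x)·g(x) = x^3 - 2·x^2 + 2·x, leaving 2·x^2 - 3·x + 4
  leading term 2·x^2: subtract (2)·g(x) = 2·x^2 - 4·x + 4, leaving x
The remainder r(x) = x ≠ 0 (and deg r < deg g), so g ∤ f, i.e. f ∉ (g).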